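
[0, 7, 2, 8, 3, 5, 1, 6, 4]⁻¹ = [0, 6, 2, 4, 8, 5, 7, 1, 3]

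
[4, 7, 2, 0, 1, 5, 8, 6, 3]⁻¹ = [3, 4, 2, 8, 0, 5, 7, 1, 6]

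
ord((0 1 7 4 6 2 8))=7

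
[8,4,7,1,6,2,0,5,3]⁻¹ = [6,3,5,8,1,7,4,2,0]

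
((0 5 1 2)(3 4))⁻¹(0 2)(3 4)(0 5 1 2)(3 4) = (0 5)(3 4)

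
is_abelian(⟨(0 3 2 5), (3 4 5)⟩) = no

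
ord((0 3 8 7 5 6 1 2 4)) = 9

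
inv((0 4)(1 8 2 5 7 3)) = (0 4)(1 3 7 5 2 8)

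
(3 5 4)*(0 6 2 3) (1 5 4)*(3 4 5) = (0 6 2 4) (1 3 5) 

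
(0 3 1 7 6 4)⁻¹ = (0 4 6 7 1 3)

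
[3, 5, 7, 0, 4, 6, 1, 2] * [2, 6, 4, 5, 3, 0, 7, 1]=[5, 0, 1, 2, 3, 7, 6, 4]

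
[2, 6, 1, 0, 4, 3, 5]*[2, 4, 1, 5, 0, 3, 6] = [1, 6, 4, 2, 0, 5, 3]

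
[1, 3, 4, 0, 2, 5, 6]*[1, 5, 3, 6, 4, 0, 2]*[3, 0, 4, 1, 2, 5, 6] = [5, 6, 2, 0, 1, 3, 4]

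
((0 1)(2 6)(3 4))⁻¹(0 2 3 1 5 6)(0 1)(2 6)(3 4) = (0 5 2 1 6 4)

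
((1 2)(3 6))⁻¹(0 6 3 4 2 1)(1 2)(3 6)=(0 3 6 4 1 2)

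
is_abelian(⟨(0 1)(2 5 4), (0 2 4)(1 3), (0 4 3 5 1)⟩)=no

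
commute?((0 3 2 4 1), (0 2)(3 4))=no:(0 3 2 4 1)*(0 2)(3 4)=(0 4 1 2 3), (0 2)(3 4)*(0 3 2 4 1)=(0 4 2 3 1)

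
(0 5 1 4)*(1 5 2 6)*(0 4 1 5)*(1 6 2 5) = (0 5)(1 6)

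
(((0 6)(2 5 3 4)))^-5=(0 6)(2 4 3 5)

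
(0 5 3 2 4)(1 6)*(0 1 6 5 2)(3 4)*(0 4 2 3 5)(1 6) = (0 3 4 6 1)(2 5)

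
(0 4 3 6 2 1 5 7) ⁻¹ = (0 7 5 1 2 6 3 4) 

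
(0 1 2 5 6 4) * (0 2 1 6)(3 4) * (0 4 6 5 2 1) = (0 5 4 1)(3 6)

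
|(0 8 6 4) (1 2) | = 4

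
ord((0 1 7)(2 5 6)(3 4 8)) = 3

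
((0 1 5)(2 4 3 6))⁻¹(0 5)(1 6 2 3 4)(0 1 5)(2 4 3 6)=(0 1)(2 4 6 3 5)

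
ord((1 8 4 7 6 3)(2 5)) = 6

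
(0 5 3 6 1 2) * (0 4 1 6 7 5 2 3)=(0 2 4 1 3 7 5)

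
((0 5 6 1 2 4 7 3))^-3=(0 4 6 3 2 5 7 1)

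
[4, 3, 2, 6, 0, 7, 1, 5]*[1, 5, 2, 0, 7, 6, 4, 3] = [7, 0, 2, 4, 1, 3, 5, 6]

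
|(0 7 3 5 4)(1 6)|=10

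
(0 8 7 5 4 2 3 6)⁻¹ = (0 6 3 2 4 5 7 8)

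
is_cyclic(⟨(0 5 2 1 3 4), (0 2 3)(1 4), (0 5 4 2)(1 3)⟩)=no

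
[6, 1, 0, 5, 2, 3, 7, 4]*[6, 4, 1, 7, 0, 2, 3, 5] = [3, 4, 6, 2, 1, 7, 5, 0]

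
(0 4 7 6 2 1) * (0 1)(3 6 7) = (0 4 3 6 2)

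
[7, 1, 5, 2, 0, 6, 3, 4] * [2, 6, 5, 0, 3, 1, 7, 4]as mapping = [0→4, 1→6, 2→1, 3→5, 4→2, 5→7, 6→0, 7→3]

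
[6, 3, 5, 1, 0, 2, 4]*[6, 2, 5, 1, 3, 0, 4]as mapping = [0→4, 1→1, 2→0, 3→2, 4→6, 5→5, 6→3]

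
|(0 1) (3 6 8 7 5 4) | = 6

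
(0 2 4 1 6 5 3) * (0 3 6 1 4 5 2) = (2 5 6)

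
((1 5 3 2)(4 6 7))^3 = (1 2 3 5)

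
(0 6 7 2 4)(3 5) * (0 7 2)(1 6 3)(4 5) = (0 3 4 7)(1 6 2 5)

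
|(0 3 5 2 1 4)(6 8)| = 6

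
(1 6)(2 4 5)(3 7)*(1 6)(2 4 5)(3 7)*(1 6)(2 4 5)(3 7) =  (1 6)(3 7)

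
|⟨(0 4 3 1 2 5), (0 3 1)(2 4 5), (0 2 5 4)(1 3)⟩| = 720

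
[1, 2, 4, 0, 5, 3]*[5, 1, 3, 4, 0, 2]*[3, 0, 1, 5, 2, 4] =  [0, 5, 3, 4, 1, 2]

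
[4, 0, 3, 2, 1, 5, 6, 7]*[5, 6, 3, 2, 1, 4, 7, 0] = [1, 5, 2, 3, 6, 4, 7, 0]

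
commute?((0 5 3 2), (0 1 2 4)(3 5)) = no:(0 5 3 2) * (0 1 2 4)(3 5) = (0 3 4)(1 2), (0 1 2 4)(3 5) * (0 5 3 2) = (0 1)(2 4 5)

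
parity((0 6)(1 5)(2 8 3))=even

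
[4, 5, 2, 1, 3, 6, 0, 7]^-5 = [4, 5, 2, 1, 3, 6, 0, 7]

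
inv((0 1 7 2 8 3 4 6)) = (0 6 4 3 8 2 7 1)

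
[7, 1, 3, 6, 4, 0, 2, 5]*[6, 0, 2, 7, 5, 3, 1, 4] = [4, 0, 7, 1, 5, 6, 2, 3]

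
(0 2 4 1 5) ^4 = (0 5 1 4 2) 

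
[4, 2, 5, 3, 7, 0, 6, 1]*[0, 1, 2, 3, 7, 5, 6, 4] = [7, 2, 5, 3, 4, 0, 6, 1]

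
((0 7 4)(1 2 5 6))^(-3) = (1 2 5 6)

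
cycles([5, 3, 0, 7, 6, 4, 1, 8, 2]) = (0 5 4 6 1 3 7 8 2)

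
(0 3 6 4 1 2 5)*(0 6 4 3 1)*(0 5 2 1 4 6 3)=(0 4 5 3 6)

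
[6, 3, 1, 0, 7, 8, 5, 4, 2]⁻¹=[3, 2, 8, 1, 7, 6, 0, 4, 5]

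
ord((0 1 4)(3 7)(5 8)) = 6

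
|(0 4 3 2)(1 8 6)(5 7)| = 12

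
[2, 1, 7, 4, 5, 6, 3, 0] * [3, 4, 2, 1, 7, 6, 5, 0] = [2, 4, 0, 7, 6, 5, 1, 3]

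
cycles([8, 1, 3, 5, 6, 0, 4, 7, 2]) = (0 8 2 3 5) (4 6) 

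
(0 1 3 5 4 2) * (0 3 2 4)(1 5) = (0 5)(1 2 3)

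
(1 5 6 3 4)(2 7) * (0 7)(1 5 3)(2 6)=(0 7 6 1 3 4 5 2)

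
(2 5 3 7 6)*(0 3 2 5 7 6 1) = (0 3 6 5 2 7 1)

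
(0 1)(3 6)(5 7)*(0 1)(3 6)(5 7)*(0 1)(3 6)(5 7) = (0 1)(3 6)(5 7)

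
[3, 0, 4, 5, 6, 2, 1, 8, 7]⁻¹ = [1, 6, 5, 0, 2, 3, 4, 8, 7]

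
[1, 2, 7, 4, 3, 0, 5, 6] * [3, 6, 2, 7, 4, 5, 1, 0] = [6, 2, 0, 4, 7, 3, 5, 1]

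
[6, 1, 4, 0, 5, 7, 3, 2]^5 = [3, 1, 4, 6, 5, 7, 0, 2]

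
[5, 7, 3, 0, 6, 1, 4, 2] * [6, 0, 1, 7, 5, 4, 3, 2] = [4, 2, 7, 6, 3, 0, 5, 1]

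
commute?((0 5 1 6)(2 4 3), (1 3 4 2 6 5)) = no:(0 5 1 6)(2 4 3)*(1 3 4 2 6 5) = (0 1 5 3 6), (1 3 4 2 6 5)*(0 5 1 6)(2 4 3) = (0 5 6 1 2)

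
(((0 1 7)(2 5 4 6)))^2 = (0 7 1)(2 4)(5 6)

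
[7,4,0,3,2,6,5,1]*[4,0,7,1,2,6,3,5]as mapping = [0→5,1→2,2→4,3→1,4→7,5→3,6→6,7→0]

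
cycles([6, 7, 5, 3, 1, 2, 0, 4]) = (0 6)(1 7 4)(2 5)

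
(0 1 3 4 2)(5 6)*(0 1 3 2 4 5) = (0 3 5 6)(1 2)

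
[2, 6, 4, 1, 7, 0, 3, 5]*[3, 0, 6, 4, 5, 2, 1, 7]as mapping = [0→6, 1→1, 2→5, 3→0, 4→7, 5→3, 6→4, 7→2]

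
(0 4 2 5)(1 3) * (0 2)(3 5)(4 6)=(0 6 4)(1 5 2 3)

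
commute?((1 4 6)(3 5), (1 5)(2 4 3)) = no:(1 4 6)(3 5)*(1 5)(2 4 3) = (1 3)(2 4 6 5), (1 5)(2 4 3)*(1 4 6)(3 5) = (1 3 2 6)(4 5)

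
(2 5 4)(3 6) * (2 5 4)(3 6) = (2 4 5)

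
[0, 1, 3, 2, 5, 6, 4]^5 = [0, 1, 3, 2, 6, 4, 5]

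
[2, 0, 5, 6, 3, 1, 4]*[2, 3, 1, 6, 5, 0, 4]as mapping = [0→1, 1→2, 2→0, 3→4, 4→6, 5→3, 6→5]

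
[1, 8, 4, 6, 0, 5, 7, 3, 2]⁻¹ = [4, 0, 8, 7, 2, 5, 3, 6, 1]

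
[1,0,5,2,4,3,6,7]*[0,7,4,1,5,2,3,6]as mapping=[0→7,1→0,2→2,3→4,4→5,5→1,6→3,7→6]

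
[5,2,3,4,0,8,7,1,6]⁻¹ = [4,7,1,2,3,0,8,6,5]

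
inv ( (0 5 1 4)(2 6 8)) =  (0 4 1 5)(2 8 6)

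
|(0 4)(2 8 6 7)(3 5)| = 4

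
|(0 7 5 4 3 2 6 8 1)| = 9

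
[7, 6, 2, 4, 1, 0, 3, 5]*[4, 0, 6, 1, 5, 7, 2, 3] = [3, 2, 6, 5, 0, 4, 1, 7]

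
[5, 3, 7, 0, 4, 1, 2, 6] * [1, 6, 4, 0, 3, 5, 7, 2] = [5, 0, 2, 1, 3, 6, 4, 7]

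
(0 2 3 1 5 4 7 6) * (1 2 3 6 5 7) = (0 3 2 6)(1 7 5 4)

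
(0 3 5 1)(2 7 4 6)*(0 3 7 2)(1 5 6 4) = (0 7 1 3 6)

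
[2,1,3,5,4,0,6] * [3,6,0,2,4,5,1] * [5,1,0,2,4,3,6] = [5,6,0,3,4,2,1]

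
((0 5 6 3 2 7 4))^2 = (0 6 2 4 5 3 7)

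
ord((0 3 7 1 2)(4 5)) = 10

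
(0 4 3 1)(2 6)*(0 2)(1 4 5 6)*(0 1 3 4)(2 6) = (0 5 2 3)(1 6)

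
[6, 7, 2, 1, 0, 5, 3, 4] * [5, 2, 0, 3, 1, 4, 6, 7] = [6, 7, 0, 2, 5, 4, 3, 1]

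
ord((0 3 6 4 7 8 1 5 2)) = 9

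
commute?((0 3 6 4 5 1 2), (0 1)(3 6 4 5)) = no:(0 3 6 4 5 1 2)*(0 1)(3 6 4 5) = (0 6 5)(1 2)(3 4), (0 1)(3 6 4 5)*(0 3 6 4 5 1 2) = (0 2)(1 3 4)(5 6)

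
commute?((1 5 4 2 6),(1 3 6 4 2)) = no:(1 5 4 2 6) * (1 3 6 4 2) = (1 5 2 4)(3 6),(1 3 6 4 2) * (1 5 4 2 6) = (1 3)(2 5 4 6)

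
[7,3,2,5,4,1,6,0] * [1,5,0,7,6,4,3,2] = [2,7,0,4,6,5,3,1]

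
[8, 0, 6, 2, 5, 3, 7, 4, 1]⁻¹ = [1, 8, 3, 5, 7, 4, 2, 6, 0]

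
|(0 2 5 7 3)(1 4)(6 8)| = 10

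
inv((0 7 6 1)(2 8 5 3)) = (0 1 6 7)(2 3 5 8)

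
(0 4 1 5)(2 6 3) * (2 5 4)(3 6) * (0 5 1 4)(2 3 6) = (0 3 1)(2 6)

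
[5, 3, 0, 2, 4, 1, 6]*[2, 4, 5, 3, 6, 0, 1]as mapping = [0→0, 1→3, 2→2, 3→5, 4→6, 5→4, 6→1]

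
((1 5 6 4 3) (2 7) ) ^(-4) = (1 5 6 4 3) 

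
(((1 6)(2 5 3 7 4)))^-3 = (1 6)(2 3 4 5 7)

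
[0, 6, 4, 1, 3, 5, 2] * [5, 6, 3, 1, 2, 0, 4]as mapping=[0→5, 1→4, 2→2, 3→6, 4→1, 5→0, 6→3]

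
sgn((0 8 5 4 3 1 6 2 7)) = 1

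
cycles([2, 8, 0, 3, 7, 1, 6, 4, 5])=(0 2)(1 8 5)(4 7)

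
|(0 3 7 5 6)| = 5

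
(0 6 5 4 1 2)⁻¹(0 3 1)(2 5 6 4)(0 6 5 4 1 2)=(0 4 5 1)(2 6 3)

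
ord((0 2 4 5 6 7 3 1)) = 8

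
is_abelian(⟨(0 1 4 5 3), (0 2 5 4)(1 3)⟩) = no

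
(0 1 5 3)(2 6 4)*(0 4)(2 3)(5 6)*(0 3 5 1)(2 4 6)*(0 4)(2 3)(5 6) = (0 4 6 2 1 3 5)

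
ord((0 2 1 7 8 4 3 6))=8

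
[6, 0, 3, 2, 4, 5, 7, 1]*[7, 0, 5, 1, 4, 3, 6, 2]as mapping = [0→6, 1→7, 2→1, 3→5, 4→4, 5→3, 6→2, 7→0]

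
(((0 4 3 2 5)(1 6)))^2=(0 3 5 4 2)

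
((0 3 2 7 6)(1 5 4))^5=(1 4 5)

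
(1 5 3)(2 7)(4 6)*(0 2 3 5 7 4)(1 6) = (0 2 4 1 7 3 6)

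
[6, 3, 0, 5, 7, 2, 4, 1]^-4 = [1, 0, 7, 6, 5, 4, 3, 2]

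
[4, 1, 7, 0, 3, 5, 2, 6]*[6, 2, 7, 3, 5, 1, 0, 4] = [5, 2, 4, 6, 3, 1, 7, 0]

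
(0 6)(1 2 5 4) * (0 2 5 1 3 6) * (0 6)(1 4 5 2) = (0 6 1 2 4 3)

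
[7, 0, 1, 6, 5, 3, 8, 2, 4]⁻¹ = [1, 2, 7, 5, 8, 4, 3, 0, 6]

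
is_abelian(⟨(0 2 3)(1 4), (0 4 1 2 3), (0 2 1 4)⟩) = no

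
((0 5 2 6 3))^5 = ()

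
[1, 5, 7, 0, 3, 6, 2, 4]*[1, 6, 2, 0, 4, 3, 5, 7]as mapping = [0→6, 1→3, 2→7, 3→1, 4→0, 5→5, 6→2, 7→4]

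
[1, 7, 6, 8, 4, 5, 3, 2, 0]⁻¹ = [8, 0, 7, 6, 4, 5, 2, 1, 3]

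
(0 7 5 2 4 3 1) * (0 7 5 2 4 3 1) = (0 5 4 1 7 2 3)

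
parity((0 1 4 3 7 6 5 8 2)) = even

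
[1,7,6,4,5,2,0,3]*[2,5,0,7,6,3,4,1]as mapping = [0→5,1→1,2→4,3→6,4→3,5→0,6→2,7→7]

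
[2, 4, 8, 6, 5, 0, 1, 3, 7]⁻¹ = [5, 6, 0, 7, 1, 4, 3, 8, 2]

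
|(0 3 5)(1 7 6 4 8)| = 15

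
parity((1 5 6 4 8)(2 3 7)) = even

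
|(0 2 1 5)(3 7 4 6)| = 4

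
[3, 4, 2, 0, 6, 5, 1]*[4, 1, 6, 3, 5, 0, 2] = [3, 5, 6, 4, 2, 0, 1]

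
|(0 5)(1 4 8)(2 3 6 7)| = 12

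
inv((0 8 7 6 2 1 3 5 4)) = (0 4 5 3 1 2 6 7 8)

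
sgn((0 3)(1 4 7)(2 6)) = 1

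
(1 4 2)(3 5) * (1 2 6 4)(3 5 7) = (3 7)(4 6)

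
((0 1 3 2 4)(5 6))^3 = (0 2 1 4 3)(5 6)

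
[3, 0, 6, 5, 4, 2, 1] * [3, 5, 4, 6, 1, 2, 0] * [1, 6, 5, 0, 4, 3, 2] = [2, 0, 1, 5, 6, 4, 3]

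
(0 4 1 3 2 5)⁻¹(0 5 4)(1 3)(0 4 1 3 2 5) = (0 1 4)(2 3)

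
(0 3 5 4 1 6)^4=(0 1 5)(3 6 4)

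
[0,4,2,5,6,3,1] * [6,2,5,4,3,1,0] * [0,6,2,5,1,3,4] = [4,5,3,6,0,1,2]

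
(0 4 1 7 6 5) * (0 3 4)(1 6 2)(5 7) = (1 5 3 4 6 7 2)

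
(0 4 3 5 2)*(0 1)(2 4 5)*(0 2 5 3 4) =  (0 3 5)(1 2)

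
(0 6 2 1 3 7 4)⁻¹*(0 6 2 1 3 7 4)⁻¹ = (0 7 1 6 4 3 2)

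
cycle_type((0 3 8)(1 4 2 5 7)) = 3.5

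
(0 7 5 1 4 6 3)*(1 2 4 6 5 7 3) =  (0 3)(1 6)(2 4 5)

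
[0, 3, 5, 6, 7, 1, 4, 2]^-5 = [0, 6, 1, 4, 2, 3, 7, 5]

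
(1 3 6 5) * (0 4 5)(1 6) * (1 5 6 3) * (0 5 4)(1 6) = (1 6 5 3 4)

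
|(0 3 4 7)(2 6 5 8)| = 4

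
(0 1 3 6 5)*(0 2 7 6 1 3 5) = (0 3 1 5 2 7 6)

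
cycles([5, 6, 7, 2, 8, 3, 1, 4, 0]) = (0 5 3 2 7 4 8)(1 6)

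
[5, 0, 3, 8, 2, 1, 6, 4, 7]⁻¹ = [1, 5, 4, 2, 7, 0, 6, 8, 3]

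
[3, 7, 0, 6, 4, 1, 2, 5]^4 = [0, 7, 2, 3, 4, 1, 6, 5]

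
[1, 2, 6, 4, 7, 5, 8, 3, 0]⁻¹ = [8, 0, 1, 7, 3, 5, 2, 4, 6]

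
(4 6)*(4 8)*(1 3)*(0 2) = (0 2)(1 3)(4 6 8)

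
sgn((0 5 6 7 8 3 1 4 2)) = 1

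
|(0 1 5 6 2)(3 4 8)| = 15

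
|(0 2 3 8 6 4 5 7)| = 8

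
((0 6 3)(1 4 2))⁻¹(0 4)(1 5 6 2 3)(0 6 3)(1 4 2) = (0 4 5 3 1)(2 6)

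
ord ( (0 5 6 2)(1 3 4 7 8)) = 20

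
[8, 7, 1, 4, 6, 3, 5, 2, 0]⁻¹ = [8, 2, 7, 5, 3, 6, 4, 1, 0]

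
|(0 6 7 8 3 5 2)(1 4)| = 14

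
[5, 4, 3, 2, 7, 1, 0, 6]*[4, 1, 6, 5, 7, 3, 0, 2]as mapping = [0→3, 1→7, 2→5, 3→6, 4→2, 5→1, 6→4, 7→0]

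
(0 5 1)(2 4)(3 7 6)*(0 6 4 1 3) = (0 5 3 7 4 2 1 6)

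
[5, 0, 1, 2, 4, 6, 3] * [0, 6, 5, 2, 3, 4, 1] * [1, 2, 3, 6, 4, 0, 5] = [4, 1, 5, 0, 6, 2, 3]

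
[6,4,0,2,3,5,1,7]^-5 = [6,4,0,2,3,5,1,7]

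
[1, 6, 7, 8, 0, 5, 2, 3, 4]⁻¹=[4, 0, 6, 7, 8, 5, 1, 2, 3]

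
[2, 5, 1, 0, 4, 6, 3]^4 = [6, 0, 3, 5, 4, 2, 1]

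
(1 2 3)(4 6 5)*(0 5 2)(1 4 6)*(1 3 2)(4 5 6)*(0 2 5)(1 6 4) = (0 4 3)(1 2 5)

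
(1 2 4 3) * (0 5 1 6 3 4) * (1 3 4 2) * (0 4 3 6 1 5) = (1 5 6 3)(2 4)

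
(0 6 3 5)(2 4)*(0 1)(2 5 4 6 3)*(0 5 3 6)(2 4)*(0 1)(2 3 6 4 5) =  (0 4 6 5)(1 2)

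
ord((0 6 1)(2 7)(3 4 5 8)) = 12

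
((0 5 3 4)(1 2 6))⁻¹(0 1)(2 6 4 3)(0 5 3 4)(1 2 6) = (0 4 6 1)(2 5)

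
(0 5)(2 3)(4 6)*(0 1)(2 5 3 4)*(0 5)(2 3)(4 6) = (0 2 6 3)(1 5)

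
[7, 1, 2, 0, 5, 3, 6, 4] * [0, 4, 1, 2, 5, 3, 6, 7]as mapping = [0→7, 1→4, 2→1, 3→0, 4→3, 5→2, 6→6, 7→5]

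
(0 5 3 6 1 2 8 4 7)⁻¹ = (0 7 4 8 2 1 6 3 5)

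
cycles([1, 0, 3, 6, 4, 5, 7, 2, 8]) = (0 1)(2 3 6 7)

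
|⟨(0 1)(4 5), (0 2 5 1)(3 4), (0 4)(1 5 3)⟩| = 720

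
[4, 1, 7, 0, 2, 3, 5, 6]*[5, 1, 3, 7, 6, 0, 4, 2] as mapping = [0→6, 1→1, 2→2, 3→5, 4→3, 5→7, 6→0, 7→4] 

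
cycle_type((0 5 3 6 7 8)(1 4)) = 2.6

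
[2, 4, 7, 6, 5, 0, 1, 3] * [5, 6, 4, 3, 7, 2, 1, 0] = [4, 7, 0, 1, 2, 5, 6, 3]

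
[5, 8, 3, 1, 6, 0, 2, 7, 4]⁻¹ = [5, 3, 6, 2, 8, 0, 4, 7, 1]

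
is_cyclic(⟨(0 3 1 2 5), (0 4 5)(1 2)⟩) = no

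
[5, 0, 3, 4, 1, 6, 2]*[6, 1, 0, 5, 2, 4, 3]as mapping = [0→4, 1→6, 2→5, 3→2, 4→1, 5→3, 6→0]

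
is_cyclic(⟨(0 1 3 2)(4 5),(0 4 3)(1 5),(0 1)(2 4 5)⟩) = no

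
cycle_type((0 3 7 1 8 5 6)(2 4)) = 2.7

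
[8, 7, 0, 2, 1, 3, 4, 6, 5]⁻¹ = [2, 4, 3, 5, 6, 8, 7, 1, 0]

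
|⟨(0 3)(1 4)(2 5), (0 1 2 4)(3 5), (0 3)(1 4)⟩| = 720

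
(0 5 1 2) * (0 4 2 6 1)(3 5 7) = (0 7 3 5)(1 6)(2 4)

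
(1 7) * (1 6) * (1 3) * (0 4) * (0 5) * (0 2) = (0 4 5 2)(1 7 6 3)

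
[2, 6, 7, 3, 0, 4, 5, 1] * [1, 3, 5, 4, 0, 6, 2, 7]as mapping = [0→5, 1→2, 2→7, 3→4, 4→1, 5→0, 6→6, 7→3]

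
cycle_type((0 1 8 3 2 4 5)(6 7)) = 2.7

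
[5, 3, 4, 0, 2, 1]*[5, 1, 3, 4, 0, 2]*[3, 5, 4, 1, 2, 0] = [4, 2, 3, 0, 1, 5]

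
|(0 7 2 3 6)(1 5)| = 10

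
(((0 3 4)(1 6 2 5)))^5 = (0 4 3)(1 6 2 5)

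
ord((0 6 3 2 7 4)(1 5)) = 6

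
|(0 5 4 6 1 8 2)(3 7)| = 14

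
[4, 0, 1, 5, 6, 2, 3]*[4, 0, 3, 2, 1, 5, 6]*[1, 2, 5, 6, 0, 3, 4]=[2, 0, 1, 3, 4, 6, 5]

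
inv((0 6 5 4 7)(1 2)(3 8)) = (0 7 4 5 6)(1 2)(3 8)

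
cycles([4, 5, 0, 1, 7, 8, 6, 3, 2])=(0 4 7 3 1 5 8 2)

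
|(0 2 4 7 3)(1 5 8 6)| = 20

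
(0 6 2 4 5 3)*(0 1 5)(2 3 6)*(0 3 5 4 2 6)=(0 6 5)(1 4 3)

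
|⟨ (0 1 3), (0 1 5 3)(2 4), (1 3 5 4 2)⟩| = 360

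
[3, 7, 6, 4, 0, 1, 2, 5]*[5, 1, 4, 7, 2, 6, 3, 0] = [7, 0, 3, 2, 5, 1, 4, 6]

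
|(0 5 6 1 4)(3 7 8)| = 15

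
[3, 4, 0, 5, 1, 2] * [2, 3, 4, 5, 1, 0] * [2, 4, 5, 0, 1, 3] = [3, 4, 5, 2, 0, 1]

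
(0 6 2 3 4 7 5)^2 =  (0 2 4 5 6 3 7)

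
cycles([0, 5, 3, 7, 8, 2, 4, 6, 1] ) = (1 5 2 3 7 6 4 8) 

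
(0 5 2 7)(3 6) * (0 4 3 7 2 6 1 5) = (1 5 6 7 4 3)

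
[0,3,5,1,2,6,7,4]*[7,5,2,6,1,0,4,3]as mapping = [0→7,1→6,2→0,3→5,4→2,5→4,6→3,7→1]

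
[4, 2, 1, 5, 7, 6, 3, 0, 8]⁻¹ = [7, 2, 1, 6, 0, 3, 5, 4, 8]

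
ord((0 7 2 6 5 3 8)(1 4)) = 14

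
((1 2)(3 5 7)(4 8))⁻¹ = (1 2)(3 7 5)(4 8)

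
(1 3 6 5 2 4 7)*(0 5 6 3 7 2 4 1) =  (0 5 4 2 1 7)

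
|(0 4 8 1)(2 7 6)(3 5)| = 12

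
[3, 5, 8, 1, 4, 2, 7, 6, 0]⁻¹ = [8, 3, 5, 0, 4, 1, 7, 6, 2]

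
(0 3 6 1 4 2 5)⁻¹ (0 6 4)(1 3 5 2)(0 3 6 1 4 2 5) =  (0 5 4 6)(1 2 3)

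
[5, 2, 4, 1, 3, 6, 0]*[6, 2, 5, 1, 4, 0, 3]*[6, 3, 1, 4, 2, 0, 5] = [6, 0, 2, 1, 3, 4, 5]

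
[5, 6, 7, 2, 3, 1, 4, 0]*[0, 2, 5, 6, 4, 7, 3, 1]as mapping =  [0→7, 1→3, 2→1, 3→5, 4→6, 5→2, 6→4, 7→0]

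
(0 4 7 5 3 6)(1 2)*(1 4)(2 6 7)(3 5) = (0 1 6)(2 4)(3 7)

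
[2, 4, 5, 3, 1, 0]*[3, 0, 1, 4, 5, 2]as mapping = [0→1, 1→5, 2→2, 3→4, 4→0, 5→3]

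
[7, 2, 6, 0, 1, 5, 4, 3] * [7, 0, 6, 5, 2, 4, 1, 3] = [3, 6, 1, 7, 0, 4, 2, 5]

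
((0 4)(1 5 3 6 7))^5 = (0 4)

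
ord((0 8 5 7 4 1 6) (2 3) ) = 14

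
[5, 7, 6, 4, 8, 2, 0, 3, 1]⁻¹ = [6, 8, 5, 7, 3, 0, 2, 1, 4]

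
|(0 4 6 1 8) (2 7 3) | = 15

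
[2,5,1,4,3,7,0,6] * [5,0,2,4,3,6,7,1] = [2,6,0,3,4,1,5,7] 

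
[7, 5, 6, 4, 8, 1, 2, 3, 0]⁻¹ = [8, 5, 6, 7, 3, 1, 2, 0, 4]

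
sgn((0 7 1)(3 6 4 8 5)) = 1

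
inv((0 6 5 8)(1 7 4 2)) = (0 8 5 6)(1 2 4 7)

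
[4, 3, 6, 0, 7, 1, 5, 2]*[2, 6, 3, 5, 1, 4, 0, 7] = [1, 5, 0, 2, 7, 6, 4, 3]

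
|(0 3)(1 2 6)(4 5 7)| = 6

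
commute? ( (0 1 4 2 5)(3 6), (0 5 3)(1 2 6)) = no: (0 1 4 2 5)(3 6)*(0 5 3)(1 2 6) = (0 2 3 1 4 6), (0 5 3)(1 2 6)*(0 1 4 2 5)(3 6) = (1 5 6 4 2 3)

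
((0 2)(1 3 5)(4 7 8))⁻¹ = (0 2)(1 5 3)(4 8 7)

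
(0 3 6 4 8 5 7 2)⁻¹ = (0 2 7 5 8 4 6 3)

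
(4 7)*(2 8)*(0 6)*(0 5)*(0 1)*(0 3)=(0 6 5 1 3)(2 8)(4 7)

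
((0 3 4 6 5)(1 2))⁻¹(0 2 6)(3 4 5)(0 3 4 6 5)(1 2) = (0 4 6)(1 5 3)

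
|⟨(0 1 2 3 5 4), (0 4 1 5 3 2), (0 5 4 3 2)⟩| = 720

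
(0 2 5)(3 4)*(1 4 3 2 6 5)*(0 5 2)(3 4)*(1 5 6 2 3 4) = (0 2 5 6 3 1 4)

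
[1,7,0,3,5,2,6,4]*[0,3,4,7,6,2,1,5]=[3,5,0,7,2,4,1,6] 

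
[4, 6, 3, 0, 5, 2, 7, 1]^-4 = [4, 7, 3, 0, 5, 2, 1, 6]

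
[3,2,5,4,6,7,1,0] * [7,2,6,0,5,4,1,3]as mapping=[0→0,1→6,2→4,3→5,4→1,5→3,6→2,7→7]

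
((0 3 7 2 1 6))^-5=(0 3 7 2 1 6)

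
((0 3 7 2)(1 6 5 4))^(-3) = (0 3 7 2)(1 6 5 4)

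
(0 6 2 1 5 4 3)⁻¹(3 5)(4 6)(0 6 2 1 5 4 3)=(0 4)(2 3)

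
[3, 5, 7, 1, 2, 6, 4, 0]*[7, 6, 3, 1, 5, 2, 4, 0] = [1, 2, 0, 6, 3, 4, 5, 7]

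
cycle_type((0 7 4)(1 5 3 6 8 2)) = 3.6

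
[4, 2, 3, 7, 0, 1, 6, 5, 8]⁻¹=[4, 5, 1, 2, 0, 7, 6, 3, 8]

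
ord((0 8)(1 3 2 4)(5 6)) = 4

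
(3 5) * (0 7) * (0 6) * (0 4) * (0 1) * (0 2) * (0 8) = (0 7 6 4 1 2 8)(3 5)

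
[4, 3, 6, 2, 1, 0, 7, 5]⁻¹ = [5, 4, 3, 1, 0, 7, 2, 6]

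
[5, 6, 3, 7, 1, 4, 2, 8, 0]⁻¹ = [8, 4, 6, 2, 5, 0, 1, 3, 7]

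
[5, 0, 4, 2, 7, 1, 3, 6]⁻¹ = [1, 5, 3, 6, 2, 0, 7, 4]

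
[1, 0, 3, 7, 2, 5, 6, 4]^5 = [1, 0, 3, 7, 2, 5, 6, 4]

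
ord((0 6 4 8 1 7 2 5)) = 8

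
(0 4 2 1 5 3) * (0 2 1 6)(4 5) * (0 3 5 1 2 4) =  (0 1)(2 6 3 4)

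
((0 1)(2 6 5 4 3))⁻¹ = (0 1)(2 3 4 5 6)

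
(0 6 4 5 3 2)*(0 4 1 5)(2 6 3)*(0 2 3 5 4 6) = (0 5 3)(1 4 2 6)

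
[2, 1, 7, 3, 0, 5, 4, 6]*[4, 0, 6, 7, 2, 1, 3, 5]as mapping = [0→6, 1→0, 2→5, 3→7, 4→4, 5→1, 6→2, 7→3]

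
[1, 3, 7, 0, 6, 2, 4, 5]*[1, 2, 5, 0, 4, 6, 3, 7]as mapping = [0→2, 1→0, 2→7, 3→1, 4→3, 5→5, 6→4, 7→6]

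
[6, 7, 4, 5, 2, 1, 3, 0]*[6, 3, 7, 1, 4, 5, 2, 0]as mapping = [0→2, 1→0, 2→4, 3→5, 4→7, 5→3, 6→1, 7→6]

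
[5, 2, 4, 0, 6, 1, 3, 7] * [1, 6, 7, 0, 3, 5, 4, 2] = [5, 7, 3, 1, 4, 6, 0, 2]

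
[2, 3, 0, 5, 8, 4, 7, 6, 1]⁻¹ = [2, 8, 0, 1, 5, 3, 7, 6, 4]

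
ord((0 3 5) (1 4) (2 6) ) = 6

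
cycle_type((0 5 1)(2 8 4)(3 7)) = 2.3^2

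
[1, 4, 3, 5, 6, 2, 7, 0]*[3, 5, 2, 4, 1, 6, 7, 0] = [5, 1, 4, 6, 7, 2, 0, 3]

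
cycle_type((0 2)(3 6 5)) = 2.3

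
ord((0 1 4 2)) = 4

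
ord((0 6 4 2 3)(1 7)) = 10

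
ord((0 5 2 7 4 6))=6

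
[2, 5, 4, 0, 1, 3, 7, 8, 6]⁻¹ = [3, 4, 0, 5, 2, 1, 8, 6, 7]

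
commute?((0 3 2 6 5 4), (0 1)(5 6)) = no:(0 3 2 6 5 4) * (0 1)(5 6) = (0 3 2 5 4 1), (0 1)(5 6) * (0 3 2 6 5 4) = (0 1 3 2 6 4)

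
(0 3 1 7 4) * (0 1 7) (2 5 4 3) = (0 2 5 4 1) (3 7) 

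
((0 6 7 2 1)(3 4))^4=(0 1 2 7 6)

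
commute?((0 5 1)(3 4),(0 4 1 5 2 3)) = no:(0 5 1)(3 4)*(0 4 1 5 2 3) = (0 2 3 1 4),(0 4 1 5 2 3)*(0 5 1)(3 4) = (0 3 5 2 4)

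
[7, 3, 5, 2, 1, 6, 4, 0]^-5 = [7, 3, 5, 2, 1, 6, 4, 0]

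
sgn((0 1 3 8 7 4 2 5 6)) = 1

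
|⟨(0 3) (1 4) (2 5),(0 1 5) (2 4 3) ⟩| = 6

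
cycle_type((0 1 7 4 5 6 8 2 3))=9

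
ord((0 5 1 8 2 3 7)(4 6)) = 14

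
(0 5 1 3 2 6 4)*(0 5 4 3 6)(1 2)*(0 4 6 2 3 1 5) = (0 6 1 2 4)(3 5)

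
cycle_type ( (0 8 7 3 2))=5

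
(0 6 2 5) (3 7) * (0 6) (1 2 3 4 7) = (1 2 5 6 3) (4 7) 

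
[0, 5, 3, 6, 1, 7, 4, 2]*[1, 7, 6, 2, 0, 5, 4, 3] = [1, 5, 2, 4, 7, 3, 0, 6]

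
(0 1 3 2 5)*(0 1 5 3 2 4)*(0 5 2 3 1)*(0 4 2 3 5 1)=(0 3 2) (1 5 4) 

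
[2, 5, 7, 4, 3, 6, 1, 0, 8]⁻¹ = [7, 6, 0, 4, 3, 1, 5, 2, 8]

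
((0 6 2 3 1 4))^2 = (0 2 1)(3 4 6)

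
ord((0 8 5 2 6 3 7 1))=8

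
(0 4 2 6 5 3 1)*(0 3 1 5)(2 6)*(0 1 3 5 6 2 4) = (1 5 3 6)(2 4)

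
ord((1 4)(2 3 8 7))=4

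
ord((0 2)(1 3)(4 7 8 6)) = 4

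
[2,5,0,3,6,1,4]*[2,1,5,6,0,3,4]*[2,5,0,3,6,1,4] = [1,3,0,4,6,5,2]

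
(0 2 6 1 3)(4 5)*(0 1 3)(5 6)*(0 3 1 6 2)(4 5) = (1 3 6)(2 4)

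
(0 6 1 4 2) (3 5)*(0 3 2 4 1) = (0 6) (2 3 5) 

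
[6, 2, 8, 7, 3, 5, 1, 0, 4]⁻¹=[7, 6, 1, 4, 8, 5, 0, 3, 2]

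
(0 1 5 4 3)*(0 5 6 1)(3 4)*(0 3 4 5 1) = (0 3 1 6)(4 5)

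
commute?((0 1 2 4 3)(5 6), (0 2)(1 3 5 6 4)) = no:(0 1 2 4 3)(5 6)*(0 2)(1 3 5 6 4) = (0 3 2 1)(4 5), (0 2)(1 3 5 6 4)*(0 1 2 4 3)(5 6) = (0 4 2 1)(3 6)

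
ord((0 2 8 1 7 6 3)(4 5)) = 14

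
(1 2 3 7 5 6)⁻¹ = (1 6 5 7 3 2)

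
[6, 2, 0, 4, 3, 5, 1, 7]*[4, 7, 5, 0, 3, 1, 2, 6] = [2, 5, 4, 3, 0, 1, 7, 6]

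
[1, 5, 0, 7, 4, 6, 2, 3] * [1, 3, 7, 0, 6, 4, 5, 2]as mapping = [0→3, 1→4, 2→1, 3→2, 4→6, 5→5, 6→7, 7→0]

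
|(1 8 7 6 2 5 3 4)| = 8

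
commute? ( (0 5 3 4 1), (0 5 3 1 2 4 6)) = no: (0 5 3 4 1)*(0 5 3 1 2 4 6) = (0 3 6)(1 5)(2 4), (0 5 3 1 2 4 6)*(0 5 3 4 1) = (0 3)(1 2)(4 6 5)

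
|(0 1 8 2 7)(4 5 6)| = 15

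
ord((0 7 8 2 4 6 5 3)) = 8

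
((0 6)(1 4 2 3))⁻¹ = (0 6)(1 3 2 4)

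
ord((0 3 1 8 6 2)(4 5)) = 6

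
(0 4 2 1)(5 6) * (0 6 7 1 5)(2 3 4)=(0 2 5 7 1 6)(3 4)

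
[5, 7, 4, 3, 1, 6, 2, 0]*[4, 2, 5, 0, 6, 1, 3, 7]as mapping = [0→1, 1→7, 2→6, 3→0, 4→2, 5→3, 6→5, 7→4]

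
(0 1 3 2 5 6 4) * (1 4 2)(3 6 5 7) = (0 4)(1 6 2 7 3)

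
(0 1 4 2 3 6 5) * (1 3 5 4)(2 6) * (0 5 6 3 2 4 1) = (0 2 6 1)(3 4)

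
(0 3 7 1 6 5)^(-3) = (0 1)(3 6)(5 7)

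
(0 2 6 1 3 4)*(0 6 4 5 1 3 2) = (1 2 4 6 3 5)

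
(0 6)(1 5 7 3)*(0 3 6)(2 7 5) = (1 2 7 6 3)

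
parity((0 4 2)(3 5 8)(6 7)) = odd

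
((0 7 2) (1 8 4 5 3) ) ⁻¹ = (0 2 7) (1 3 5 4 8) 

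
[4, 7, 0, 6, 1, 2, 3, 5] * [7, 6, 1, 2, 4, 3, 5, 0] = [4, 0, 7, 5, 6, 1, 2, 3]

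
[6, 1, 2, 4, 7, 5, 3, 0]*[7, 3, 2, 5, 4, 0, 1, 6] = [1, 3, 2, 4, 6, 0, 5, 7]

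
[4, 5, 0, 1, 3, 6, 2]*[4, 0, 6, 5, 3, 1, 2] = [3, 1, 4, 0, 5, 2, 6]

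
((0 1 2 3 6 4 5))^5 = (0 4 3 1 5 6 2)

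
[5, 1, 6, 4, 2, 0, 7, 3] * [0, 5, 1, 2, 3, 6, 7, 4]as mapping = [0→6, 1→5, 2→7, 3→3, 4→1, 5→0, 6→4, 7→2]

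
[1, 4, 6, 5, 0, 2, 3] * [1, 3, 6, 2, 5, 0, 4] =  [3, 5, 4, 0, 1, 6, 2]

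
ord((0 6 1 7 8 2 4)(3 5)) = 14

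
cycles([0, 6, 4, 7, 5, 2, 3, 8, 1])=(1 6 3 7 8)(2 4 5)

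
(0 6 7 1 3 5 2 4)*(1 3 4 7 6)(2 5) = (0 1 4)(2 7 3)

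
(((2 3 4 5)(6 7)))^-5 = (2 5 4 3)(6 7)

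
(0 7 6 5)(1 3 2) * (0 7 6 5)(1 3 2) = (0 6)(1 2 3)(5 7)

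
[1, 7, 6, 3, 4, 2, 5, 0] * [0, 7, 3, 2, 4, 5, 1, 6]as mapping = [0→7, 1→6, 2→1, 3→2, 4→4, 5→3, 6→5, 7→0]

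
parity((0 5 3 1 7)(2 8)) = odd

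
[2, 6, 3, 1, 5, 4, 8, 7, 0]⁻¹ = [8, 3, 0, 2, 5, 4, 1, 7, 6]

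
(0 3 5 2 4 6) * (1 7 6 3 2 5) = (0 2 4 3 1 7 6)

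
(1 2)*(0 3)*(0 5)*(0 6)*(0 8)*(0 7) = (0 3 5 6 8 7)(1 2)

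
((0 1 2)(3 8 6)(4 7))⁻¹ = (0 2 1)(3 6 8)(4 7)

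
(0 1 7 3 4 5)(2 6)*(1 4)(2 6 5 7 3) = (0 4 7 2 5)(1 3)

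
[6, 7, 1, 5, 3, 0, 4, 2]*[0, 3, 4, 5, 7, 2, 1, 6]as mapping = [0→1, 1→6, 2→3, 3→2, 4→5, 5→0, 6→7, 7→4]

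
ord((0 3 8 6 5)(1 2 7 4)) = 20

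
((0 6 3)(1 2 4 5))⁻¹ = (0 3 6)(1 5 4 2)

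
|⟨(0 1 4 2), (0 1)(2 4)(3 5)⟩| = 8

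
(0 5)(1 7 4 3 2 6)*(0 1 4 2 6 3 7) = (0 5 1)(2 3 6 4 7)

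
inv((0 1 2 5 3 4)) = (0 4 3 5 2 1)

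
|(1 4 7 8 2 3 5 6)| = 8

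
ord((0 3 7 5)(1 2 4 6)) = 4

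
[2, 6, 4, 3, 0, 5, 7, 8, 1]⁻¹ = [4, 8, 0, 3, 2, 5, 1, 6, 7]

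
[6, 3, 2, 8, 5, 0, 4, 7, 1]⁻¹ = [5, 8, 2, 1, 6, 4, 0, 7, 3]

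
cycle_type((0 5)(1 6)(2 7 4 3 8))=2^2.5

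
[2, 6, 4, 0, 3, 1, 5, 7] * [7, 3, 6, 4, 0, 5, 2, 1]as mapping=[0→6, 1→2, 2→0, 3→7, 4→4, 5→3, 6→5, 7→1]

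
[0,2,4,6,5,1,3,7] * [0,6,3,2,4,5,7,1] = [0,3,4,7,5,6,2,1]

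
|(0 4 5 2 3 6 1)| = 7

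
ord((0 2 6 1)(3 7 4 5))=4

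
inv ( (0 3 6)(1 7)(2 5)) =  (0 6 3)(1 7)(2 5)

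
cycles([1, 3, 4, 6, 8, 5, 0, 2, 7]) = (0 1 3 6)(2 4 8 7)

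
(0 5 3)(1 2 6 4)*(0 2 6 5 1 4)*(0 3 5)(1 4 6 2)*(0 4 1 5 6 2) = (0 1)(2 4)(3 5 6)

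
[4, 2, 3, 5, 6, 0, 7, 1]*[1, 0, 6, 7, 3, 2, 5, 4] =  [3, 6, 7, 2, 5, 1, 4, 0]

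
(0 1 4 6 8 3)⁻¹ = (0 3 8 6 4 1)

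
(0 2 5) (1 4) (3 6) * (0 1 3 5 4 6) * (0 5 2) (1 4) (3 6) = (1 3 5 4 6 2) 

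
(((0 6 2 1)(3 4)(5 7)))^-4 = ()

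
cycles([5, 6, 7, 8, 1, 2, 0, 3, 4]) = (0 5 2 7 3 8 4 1 6)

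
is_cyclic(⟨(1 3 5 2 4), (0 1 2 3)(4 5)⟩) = no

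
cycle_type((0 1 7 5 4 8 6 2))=8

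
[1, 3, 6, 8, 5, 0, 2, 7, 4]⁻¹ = [5, 0, 6, 1, 8, 4, 2, 7, 3]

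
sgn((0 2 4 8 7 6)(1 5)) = 1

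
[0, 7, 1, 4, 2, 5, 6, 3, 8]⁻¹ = [0, 2, 4, 7, 3, 5, 6, 1, 8]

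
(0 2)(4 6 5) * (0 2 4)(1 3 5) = (0 4 6 1 3 5)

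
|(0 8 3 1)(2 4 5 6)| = 4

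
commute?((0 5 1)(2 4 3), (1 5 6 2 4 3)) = no:(0 5 1)(2 4 3) * (1 5 6 2 4 3) = (0 6 2 3 4 1), (1 5 6 2 4 3) * (0 5 1)(2 4 3) = (0 5 6 4 2 3)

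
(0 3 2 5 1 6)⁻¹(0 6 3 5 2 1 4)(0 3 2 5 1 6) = (0 2 1 5 6 4 3)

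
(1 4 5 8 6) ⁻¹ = (1 6 8 5 4) 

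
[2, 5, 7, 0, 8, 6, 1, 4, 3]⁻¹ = [3, 6, 0, 8, 7, 1, 5, 2, 4]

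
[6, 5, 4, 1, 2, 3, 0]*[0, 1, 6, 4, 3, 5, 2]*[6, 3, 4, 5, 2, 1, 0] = [4, 1, 5, 3, 0, 2, 6]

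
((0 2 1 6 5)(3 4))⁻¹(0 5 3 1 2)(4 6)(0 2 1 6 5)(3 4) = (0 4 6 1 2)(3 5)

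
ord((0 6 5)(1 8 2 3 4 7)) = 6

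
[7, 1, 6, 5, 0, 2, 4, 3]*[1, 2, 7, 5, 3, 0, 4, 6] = [6, 2, 4, 0, 1, 7, 3, 5]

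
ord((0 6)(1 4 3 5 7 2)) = 6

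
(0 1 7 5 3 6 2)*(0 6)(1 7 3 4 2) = (0 7 5 4 2 6 1 3)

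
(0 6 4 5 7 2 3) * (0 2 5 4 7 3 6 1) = (0 1)(2 6 7 5 3)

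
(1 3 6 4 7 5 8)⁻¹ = (1 8 5 7 4 6 3)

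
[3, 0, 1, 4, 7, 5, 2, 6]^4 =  [6, 7, 4, 2, 1, 5, 3, 0]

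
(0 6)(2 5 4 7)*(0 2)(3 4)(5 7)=(0 6 2 7)(3 4 5)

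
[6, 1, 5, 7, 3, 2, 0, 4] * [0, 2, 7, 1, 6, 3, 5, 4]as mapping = [0→5, 1→2, 2→3, 3→4, 4→1, 5→7, 6→0, 7→6]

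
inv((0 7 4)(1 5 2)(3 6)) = (0 4 7)(1 2 5)(3 6)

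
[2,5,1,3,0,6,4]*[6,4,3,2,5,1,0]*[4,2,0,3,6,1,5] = [3,2,6,0,5,4,1]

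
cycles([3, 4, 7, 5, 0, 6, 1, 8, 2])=(0 3 5 6 1 4)(2 7 8)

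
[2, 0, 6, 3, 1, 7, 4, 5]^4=[1, 4, 0, 3, 6, 5, 2, 7]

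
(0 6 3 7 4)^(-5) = ()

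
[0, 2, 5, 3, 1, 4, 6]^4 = [0, 1, 2, 3, 4, 5, 6]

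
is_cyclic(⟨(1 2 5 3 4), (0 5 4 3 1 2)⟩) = no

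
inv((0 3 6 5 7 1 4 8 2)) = (0 2 8 4 1 7 5 6 3)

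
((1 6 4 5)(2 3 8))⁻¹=(1 5 4 6)(2 8 3)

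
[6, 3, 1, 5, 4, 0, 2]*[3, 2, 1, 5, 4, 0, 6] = [6, 5, 2, 0, 4, 3, 1]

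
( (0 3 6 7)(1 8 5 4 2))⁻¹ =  (0 7 6 3)(1 2 4 5 8)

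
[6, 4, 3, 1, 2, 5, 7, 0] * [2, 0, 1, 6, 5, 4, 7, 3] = [7, 5, 6, 0, 1, 4, 3, 2]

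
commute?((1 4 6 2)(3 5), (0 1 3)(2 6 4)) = no:(1 4 6 2)(3 5) * (0 1 3)(2 6 4) = (0 1 2 3 5), (0 1 3)(2 6 4) * (1 4 6 2)(3 5) = (0 4 1 5 3)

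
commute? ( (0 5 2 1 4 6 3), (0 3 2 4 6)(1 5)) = no: (0 5 2 1 4 6 3)*(0 3 2 4 6)(1 5) = (0 1 6 2 5 4), (0 3 2 4 6)(1 5)*(0 5 2 1 4 6 3) = (1 2 6 5 4 3)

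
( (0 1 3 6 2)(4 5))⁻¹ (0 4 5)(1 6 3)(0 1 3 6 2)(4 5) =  (1 5 4)(2 6 3)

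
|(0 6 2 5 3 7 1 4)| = 8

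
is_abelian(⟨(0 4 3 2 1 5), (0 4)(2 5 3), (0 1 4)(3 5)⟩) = no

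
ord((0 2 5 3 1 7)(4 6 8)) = 6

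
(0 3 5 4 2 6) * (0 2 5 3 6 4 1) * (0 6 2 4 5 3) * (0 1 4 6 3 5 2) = (1 3)(4 5)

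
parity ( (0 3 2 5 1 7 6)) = even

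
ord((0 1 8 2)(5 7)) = 4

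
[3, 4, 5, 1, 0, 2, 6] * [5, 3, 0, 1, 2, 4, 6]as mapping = [0→1, 1→2, 2→4, 3→3, 4→5, 5→0, 6→6]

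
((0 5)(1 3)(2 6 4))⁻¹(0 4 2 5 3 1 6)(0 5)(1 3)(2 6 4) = (0 1 3 4 5 2 6)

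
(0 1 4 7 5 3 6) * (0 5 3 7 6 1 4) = (0 4 6 5 7 3 1)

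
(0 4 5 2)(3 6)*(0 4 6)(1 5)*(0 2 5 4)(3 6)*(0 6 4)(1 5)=(0 3 2 6 4 5 1)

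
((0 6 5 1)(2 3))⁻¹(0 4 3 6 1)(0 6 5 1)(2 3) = (0 6 4 2 5)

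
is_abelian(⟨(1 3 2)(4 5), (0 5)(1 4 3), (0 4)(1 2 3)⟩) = no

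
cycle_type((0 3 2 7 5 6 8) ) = 7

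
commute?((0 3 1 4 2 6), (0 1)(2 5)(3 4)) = no:(0 3 1 4 2 6)*(0 1)(2 5)(3 4) = (0 4 5 2 6 1 3), (0 1)(2 5)(3 4)*(0 3 1 4 2 6) = (0 4 1 3 2 5 6)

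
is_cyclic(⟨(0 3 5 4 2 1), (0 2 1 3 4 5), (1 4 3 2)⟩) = no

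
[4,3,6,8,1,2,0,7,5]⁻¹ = [6,4,5,1,0,8,2,7,3]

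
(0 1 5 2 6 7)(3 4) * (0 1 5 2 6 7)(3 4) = (0 5 6)(1 2 7)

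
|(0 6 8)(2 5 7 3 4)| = 15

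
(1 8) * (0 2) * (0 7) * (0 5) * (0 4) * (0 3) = (0 2 7 5 4 3)(1 8)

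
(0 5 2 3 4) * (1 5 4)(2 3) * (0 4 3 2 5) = (0 3 1)(2 5)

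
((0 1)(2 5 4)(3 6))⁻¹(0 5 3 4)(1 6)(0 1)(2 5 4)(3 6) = (0 3)(1 4 6 2)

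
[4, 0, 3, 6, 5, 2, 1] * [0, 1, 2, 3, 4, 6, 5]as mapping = [0→4, 1→0, 2→3, 3→5, 4→6, 5→2, 6→1]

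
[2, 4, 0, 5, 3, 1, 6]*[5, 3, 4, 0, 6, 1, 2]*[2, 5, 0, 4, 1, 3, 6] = [1, 6, 3, 5, 2, 4, 0] 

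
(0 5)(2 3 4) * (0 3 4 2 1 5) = (1 5 3 2 4)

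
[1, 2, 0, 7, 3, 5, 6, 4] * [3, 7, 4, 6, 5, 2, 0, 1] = [7, 4, 3, 1, 6, 2, 0, 5]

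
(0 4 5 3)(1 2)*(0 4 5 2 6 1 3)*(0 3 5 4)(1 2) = (0 4 1 6 2 5 3)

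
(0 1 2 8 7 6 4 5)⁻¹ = (0 5 4 6 7 8 2 1)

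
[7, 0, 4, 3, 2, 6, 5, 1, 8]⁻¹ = [1, 7, 4, 3, 2, 6, 5, 0, 8]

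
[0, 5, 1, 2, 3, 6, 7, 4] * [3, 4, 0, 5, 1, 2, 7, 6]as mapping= [0→3, 1→2, 2→4, 3→0, 4→5, 5→7, 6→6, 7→1]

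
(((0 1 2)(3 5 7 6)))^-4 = (0 2 1)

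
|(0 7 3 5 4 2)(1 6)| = 6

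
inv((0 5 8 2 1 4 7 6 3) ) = (0 3 6 7 4 1 2 8 5) 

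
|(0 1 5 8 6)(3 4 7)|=15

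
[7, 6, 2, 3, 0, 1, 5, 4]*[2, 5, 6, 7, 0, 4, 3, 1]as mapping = [0→1, 1→3, 2→6, 3→7, 4→2, 5→5, 6→4, 7→0]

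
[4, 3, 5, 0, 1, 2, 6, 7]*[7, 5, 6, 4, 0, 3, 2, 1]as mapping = [0→0, 1→4, 2→3, 3→7, 4→5, 5→6, 6→2, 7→1]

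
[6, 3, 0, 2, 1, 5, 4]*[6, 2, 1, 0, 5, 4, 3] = [3, 0, 6, 1, 2, 4, 5]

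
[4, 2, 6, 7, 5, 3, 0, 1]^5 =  [1, 5, 3, 0, 2, 6, 7, 4]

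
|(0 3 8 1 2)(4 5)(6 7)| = 10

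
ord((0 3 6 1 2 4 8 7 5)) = 9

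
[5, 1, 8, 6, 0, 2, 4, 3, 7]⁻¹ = [4, 1, 5, 7, 6, 0, 3, 8, 2]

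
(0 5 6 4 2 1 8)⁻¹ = (0 8 1 2 4 6 5)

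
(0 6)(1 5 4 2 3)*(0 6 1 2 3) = (0 1 5 4 3 2)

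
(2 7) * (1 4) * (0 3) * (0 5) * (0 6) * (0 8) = (0 3 5 6 8)(1 4)(2 7)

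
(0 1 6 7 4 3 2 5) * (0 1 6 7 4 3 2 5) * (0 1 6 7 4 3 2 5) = (0 7 2 1 4 5 6 3)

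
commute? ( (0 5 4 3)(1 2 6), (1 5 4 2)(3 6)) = no: (0 5 4 3)(1 2 6) * (1 5 4 2)(3 6) = (0 4 6 5 2 3), (1 5 4 2)(3 6) * (0 5 4 3)(1 2 6) = (0 5 3 1 4 6)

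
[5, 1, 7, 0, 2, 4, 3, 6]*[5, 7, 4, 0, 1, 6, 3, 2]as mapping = [0→6, 1→7, 2→2, 3→5, 4→4, 5→1, 6→0, 7→3]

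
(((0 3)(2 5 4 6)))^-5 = (0 3)(2 6 4 5)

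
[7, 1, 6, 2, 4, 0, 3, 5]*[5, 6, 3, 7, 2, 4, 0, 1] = [1, 6, 0, 3, 2, 5, 7, 4]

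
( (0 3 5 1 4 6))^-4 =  (0 5 4)(1 6 3)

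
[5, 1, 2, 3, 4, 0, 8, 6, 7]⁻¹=[5, 1, 2, 3, 4, 0, 7, 8, 6]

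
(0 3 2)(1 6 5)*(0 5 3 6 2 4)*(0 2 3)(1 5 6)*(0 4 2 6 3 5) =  (0 1 5)(2 3)(4 6)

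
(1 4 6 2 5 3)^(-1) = (1 3 5 2 6 4)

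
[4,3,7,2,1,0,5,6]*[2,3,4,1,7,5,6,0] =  [7,1,0,4,3,2,5,6]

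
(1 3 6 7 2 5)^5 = (1 5 2 7 6 3)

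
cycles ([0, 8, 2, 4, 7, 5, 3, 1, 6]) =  (1 8 6 3 4 7)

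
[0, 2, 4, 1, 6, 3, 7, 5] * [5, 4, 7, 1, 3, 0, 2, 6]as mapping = [0→5, 1→7, 2→3, 3→4, 4→2, 5→1, 6→6, 7→0]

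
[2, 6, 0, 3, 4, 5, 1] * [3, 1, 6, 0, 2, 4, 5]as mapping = [0→6, 1→5, 2→3, 3→0, 4→2, 5→4, 6→1]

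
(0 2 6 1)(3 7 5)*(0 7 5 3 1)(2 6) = (0 6)(1 7 3 5)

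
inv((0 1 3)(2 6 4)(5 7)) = (0 3 1)(2 4 6)(5 7)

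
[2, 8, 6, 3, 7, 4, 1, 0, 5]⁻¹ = [7, 6, 0, 3, 5, 8, 2, 4, 1]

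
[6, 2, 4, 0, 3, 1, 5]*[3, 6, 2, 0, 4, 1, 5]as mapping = [0→5, 1→2, 2→4, 3→3, 4→0, 5→6, 6→1]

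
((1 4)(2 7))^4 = ()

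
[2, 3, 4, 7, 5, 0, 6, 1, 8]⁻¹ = [5, 7, 0, 1, 2, 4, 6, 3, 8]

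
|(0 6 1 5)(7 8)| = 4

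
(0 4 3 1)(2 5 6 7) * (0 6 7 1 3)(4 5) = (0 5 7 2 4)(1 6)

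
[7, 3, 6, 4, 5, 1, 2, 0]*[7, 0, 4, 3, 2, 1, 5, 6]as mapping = [0→6, 1→3, 2→5, 3→2, 4→1, 5→0, 6→4, 7→7]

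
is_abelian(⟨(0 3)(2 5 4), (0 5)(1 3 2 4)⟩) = no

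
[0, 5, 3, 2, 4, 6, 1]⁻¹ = [0, 6, 3, 2, 4, 1, 5]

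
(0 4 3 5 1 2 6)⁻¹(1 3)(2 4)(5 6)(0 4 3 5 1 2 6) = (0 1)(2 5)(3 6)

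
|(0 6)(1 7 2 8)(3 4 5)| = 12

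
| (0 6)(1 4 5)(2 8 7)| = 6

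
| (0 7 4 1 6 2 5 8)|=8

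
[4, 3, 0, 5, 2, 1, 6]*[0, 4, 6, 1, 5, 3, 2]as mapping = [0→5, 1→1, 2→0, 3→3, 4→6, 5→4, 6→2]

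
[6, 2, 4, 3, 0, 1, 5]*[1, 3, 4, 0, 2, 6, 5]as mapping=[0→5, 1→4, 2→2, 3→0, 4→1, 5→3, 6→6]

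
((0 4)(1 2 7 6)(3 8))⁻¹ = (0 4)(1 6 7 2)(3 8)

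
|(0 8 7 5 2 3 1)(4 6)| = 14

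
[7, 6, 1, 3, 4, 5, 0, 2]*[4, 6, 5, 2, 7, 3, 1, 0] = [0, 1, 6, 2, 7, 3, 4, 5]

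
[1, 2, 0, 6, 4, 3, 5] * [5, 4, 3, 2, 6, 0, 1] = [4, 3, 5, 1, 6, 2, 0]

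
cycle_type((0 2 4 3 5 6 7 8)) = 8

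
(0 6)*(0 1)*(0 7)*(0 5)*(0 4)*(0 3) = (0 6 1 7 5 4 3)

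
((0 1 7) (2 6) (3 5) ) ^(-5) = (0 1 7) (2 6) (3 5) 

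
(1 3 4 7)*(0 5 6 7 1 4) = (0 5 6 7 4 1 3)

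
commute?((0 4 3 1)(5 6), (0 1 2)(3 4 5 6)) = no:(0 4 3 1)(5 6) * (0 1 2)(3 4 5 6) = (0 5 3 2), (0 1 2)(3 4 5 6) * (0 4 3 1)(5 6) = (1 2 4 6)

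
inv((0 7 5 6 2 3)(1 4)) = (0 3 2 6 5 7)(1 4)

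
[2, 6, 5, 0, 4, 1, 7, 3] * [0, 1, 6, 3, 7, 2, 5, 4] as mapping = [0→6, 1→5, 2→2, 3→0, 4→7, 5→1, 6→4, 7→3] 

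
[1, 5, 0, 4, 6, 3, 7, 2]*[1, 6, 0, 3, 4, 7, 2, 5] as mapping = [0→6, 1→7, 2→1, 3→4, 4→2, 5→3, 6→5, 7→0] 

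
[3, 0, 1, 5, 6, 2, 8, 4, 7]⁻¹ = [1, 2, 5, 0, 7, 3, 4, 8, 6]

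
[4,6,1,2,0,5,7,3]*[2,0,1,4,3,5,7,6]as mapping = [0→3,1→7,2→0,3→1,4→2,5→5,6→6,7→4]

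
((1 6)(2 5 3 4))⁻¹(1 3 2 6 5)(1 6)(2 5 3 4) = (1 3 6 4 5)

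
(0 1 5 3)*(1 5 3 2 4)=(0 5 2 4 1 3)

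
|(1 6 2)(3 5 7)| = 3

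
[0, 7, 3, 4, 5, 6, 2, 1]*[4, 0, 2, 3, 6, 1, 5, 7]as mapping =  [0→4, 1→7, 2→3, 3→6, 4→1, 5→5, 6→2, 7→0]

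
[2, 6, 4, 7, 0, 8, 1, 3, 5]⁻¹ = [4, 6, 0, 7, 2, 8, 1, 3, 5]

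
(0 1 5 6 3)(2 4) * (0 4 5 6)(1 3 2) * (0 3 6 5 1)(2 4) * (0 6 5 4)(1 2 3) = (0 5 1 4 6)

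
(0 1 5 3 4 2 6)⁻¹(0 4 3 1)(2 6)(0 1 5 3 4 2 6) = (0 6)(1 2 4 5)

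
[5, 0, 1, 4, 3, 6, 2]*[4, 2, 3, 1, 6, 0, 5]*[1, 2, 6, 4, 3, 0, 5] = [1, 3, 6, 5, 2, 0, 4]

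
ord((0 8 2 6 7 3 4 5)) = 8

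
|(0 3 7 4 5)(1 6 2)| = 15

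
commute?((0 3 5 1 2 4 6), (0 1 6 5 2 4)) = no:(0 3 5 1 2 4 6)*(0 1 6 5 2 4) = (0 3 2)(1 4 5 6), (0 1 6 5 2 4)*(0 3 5 1 2 4 6) = (0 2 6 1)(3 5 4)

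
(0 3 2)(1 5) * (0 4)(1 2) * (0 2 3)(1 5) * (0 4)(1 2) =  (0 4 1 2)(3 5)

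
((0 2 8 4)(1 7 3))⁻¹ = (0 4 8 2)(1 3 7)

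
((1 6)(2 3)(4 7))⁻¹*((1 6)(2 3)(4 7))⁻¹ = ()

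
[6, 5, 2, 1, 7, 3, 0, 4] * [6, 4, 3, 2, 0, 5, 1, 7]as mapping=[0→1, 1→5, 2→3, 3→4, 4→7, 5→2, 6→6, 7→0]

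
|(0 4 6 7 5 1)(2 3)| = 6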